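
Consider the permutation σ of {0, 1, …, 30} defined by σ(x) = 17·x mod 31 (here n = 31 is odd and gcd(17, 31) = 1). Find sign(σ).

Orbit of 22 under x↦17x: [22, 2, 3, 20, 30, 14, 21]… (length divides ord_31(17)).
Decompose π into cycles: lengths [30, 1] (2 cycles, including the fixed point 0).
n − c = 31 − 2 = 29; sign = (−1)^29 = -1.
Check: (17/31) = -1 by Zolotarev.

-1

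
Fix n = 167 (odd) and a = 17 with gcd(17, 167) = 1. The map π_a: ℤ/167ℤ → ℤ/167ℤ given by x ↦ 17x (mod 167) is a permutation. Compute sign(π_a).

-1

Start at x=41: 41 → 29 → 159 → 31 → 26 → 108 → 166 → … (one orbit).
π_17 has 2 disjoint cycles with lengths [166, 1] on {0,…,166}.
Σ(ℓ_i−1) = 167−2 = 165; sign = (−1)^165 = -1.
Zolotarev: (17|167) = -1, matching the cycle-count sign.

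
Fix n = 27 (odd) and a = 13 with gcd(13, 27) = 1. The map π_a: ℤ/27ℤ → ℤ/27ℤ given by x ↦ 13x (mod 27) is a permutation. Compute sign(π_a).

Trace 25: π^k(25) = [25, 1, 13, 7, 10, 22, 16] for k=0..6.
Cycle lengths of π_13 on ℤ/27ℤ: [9, 9, 3, 3, 1, 1, 1]; 7 cycles in total.
27 − 7 = 20 transpositions; sign(π) = (−1)^20 = +1.
The Jacobi symbol (13|27) = +1 (Zolotarev) agrees.

+1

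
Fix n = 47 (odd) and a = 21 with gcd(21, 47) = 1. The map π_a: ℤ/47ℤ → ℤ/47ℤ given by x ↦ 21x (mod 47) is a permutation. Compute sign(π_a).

+1

Trace 4: π^k(4) = [4, 37, 25, 8, 27, 3, 16] for k=0..6.
Cycle type of π: 23×2 + 1; total 3 cycles.
With 3 cycles on 47 points, sign = (−1)^{47−3} = +1.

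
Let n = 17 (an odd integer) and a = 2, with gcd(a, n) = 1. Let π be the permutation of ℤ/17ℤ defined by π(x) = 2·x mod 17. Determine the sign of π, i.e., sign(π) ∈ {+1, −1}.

+1

Trace 1: π^k(1) = [1, 2, 4, 8, 16, 15, 13] for k=0..6.
The orbit structure of x ↦ 2x mod 17: 3 orbits of sizes [8, 8, 1].
n − c = 17 − 3 = 14; sign = (−1)^14 = +1.
Via Zolotarev, sign(π_{2}) = (2|17) = +1.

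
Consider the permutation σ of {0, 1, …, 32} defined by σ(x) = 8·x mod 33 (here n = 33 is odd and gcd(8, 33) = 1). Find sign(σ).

+1

Orbit of 16 under x↦8x: [16, 29, 1, 8, 31, 17, 4]… (length divides ord_33(8)).
5 cycles of lengths [10, 10, 10, 2, 1].
Σ(ℓ_i−1) = 33−5 = 28; sign = (−1)^28 = +1.
Check: (8/33) = +1 by Zolotarev.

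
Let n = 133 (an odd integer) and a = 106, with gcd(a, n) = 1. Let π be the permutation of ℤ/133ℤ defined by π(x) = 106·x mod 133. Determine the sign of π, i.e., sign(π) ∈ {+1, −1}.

+1

Start at x=64: 64 → 1 → 106 → 64 (one orbit).
π_106 has 49 disjoint cycles with lengths [3, 3, 3, 3, 3, 3, 3, 3, 3, 3, 3, 3, 3, 3, 3, 3, 3, 3, 3, 3, 3, 3, 3, 3, 3, 3, 3, 3, 3, 3, 3, 3, 3, 3, 3, 3, 3, 3, 3, 3, 3, 3, 1, 1, 1, 1, 1, 1, 1] on {0,…,132}.
With 49 cycles on 133 points, sign = (−1)^{133−49} = +1.
(106|133)_J = +1 (Zolotarev's lemma cross-check).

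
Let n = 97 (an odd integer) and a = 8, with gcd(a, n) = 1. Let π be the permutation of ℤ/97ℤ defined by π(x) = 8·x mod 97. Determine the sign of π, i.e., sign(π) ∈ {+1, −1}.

+1

Trace 64: π^k(64) = [64, 27, 22, 79, 50, 12, 96] for k=0..6.
7 cycles of lengths [16, 16, 16, 16, 16, 16, 1].
97 − 7 = 90 transpositions; sign(π) = (−1)^90 = +1.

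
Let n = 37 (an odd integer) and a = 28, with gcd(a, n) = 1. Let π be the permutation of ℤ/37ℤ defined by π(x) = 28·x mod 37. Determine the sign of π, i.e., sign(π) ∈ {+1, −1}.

+1

Orbit of 34 under x↦28x: [34, 27, 16, 4, 1, 28, 7]… (length divides ord_37(28)).
Cycle type of π: 18×2 + 1; total 3 cycles.
n − c = 37 − 3 = 34; sign = (−1)^34 = +1.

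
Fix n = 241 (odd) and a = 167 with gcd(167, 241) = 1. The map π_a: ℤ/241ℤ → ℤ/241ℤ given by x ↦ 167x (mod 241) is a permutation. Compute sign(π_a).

-1

Trace 43: π^k(43) = [43, 192, 11, 150, 227, 72, 215] for k=0..6.
Cycle type of π: 240 + 1; total 2 cycles.
sign(π) = (−1)^{n − #cycles} = (−1)^{241−2} = (−1)^239 = -1.
(167|241)_J = -1 (Zolotarev's lemma cross-check).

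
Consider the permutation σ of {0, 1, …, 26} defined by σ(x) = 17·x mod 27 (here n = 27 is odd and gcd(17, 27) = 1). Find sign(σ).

-1

Start at x=17: 17 → 19 → 26 → 10 → 8 → 1 → 17 (one orbit).
Cycle lengths of π_17 on ℤ/27ℤ: [6, 6, 6, 2, 2, 2, 2, 1]; 8 cycles in total.
With 8 cycles on 27 points, sign = (−1)^{27−8} = -1.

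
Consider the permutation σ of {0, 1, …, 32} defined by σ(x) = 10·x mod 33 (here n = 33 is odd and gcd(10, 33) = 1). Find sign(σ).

Trace 10: π^k(10) = [10, 1] for k=0..1.
Cycle type of π: 2×15 + 1×3; total 18 cycles.
18 cycles on 33: each ℓ→(−1)^(ℓ−1), product (−1)^15 = -1.
The Jacobi symbol (10|33) = -1 (Zolotarev) agrees.

-1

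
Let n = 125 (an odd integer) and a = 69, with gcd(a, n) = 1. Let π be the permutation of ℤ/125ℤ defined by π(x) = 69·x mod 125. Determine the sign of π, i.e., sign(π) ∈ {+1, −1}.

+1

Orbit of 81 under x↦69x: [81, 89, 16, 104, 51, 19, 61]… (length divides ord_125(69)).
π_69 has 7 disjoint cycles with lengths [50, 50, 10, 10, 2, 2, 1] on {0,…,124}.
n − c = 125 − 7 = 118; sign = (−1)^118 = +1.
Zolotarev: (69|125) = +1, matching the cycle-count sign.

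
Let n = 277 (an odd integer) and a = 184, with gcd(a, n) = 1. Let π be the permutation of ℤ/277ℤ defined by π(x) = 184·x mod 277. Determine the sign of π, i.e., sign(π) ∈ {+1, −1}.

Orbit of 64 under x↦184x: [64, 142, 90, 217, 40, 158, 264]… (length divides ord_277(184)).
π_184 has 2 disjoint cycles with lengths [276, 1] on {0,…,276}.
n − c = 277 − 2 = 275; sign = (−1)^275 = -1.
Check: (184/277) = -1 by Zolotarev.

-1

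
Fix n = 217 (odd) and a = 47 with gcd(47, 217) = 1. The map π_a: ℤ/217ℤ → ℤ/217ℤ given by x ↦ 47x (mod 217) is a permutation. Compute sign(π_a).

-1

Start at x=187: 187 → 109 → 132 → 128 → 157 → 1 → 47 → … (one orbit).
Cycle type of π: 30×6 + 6 + 5×6 + 1; total 14 cycles.
sign(π) = (−1)^{n − #cycles} = (−1)^{217−14} = (−1)^203 = -1.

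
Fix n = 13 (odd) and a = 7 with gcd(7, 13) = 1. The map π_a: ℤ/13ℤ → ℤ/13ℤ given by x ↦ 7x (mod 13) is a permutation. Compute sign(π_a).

Trace 12: π^k(12) = [12, 6, 3, 8, 4, 2, 1] for k=0..6.
Cycle lengths of π_7 on ℤ/13ℤ: [12, 1]; 2 cycles in total.
sign(π) = (−1)^{n − #cycles} = (−1)^{13−2} = (−1)^11 = -1.
Via Zolotarev, sign(π_{7}) = (7|13) = -1.

-1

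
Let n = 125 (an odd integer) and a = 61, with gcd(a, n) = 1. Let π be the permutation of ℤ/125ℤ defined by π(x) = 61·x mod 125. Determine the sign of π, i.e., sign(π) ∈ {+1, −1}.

+1

Orbit of 36 under x↦61x: [36, 71, 81, 66, 26, 86, 121]… (length divides ord_125(61)).
Decompose π into cycles: lengths [25, 25, 25, 25, 5, 5, 5, 5, 1, 1, 1, 1, 1] (13 cycles, including the fixed point 0).
sign(π) = (−1)^{n − #cycles} = (−1)^{125−13} = (−1)^112 = +1.
Via Zolotarev, sign(π_{61}) = (61|125) = +1.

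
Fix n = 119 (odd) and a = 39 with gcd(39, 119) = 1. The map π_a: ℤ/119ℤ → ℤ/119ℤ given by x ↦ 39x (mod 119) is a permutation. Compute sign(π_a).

Orbit of 29 under x↦39x: [29, 60, 79, 106, 88, 100, 92]… (length divides ord_119(39)).
The orbit structure of x ↦ 39x mod 119: 6 orbits of sizes [48, 48, 16, 3, 3, 1].
sign(π) = (−1)^{n − #cycles} = (−1)^{119−6} = (−1)^113 = -1.
The Jacobi symbol (39|119) = -1 (Zolotarev) agrees.

-1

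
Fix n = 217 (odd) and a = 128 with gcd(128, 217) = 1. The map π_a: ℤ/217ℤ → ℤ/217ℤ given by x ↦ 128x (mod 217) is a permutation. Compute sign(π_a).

Orbit of 32 under x↦128x: [32, 190, 16, 95, 8, 156, 4]… (length divides ord_217(128)).
The orbit structure of x ↦ 128x mod 217: 21 orbits of sizes [15, 15, 15, 15, 15, 15, 15, 15, 15, 15, 15, 15, 5, 5, 5, 5, 5, 5, 3, 3, 1].
Σ(ℓ_i−1) = 217−21 = 196; sign = (−1)^196 = +1.
The Jacobi symbol (128|217) = +1 (Zolotarev) agrees.

+1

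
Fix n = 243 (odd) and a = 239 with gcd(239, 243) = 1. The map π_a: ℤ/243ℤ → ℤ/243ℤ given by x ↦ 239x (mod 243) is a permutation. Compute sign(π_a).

-1

Trace 1: π^k(1) = [1, 239, 16, 179, 13, 191, 208] for k=0..6.
Decompose π into cycles: lengths [162, 54, 18, 6, 2, 1] (6 cycles, including the fixed point 0).
243 − 6 = 237 transpositions; sign(π) = (−1)^237 = -1.
Via Zolotarev, sign(π_{239}) = (239|243) = -1.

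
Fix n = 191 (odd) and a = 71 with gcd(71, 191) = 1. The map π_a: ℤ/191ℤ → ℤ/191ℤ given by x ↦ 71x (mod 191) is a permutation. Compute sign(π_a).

-1

Orbit of 147 under x↦71x: [147, 123, 138, 57, 36, 73, 26]… (length divides ord_191(71)).
Decompose π into cycles: lengths [190, 1] (2 cycles, including the fixed point 0).
191 − 2 = 189 transpositions; sign(π) = (−1)^189 = -1.
(71|191)_J = -1 (Zolotarev's lemma cross-check).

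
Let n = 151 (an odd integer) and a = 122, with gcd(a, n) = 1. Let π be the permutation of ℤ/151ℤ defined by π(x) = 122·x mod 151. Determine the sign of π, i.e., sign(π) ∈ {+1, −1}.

Orbit of 84 under x↦122x: [84, 131, 127, 92, 50, 60, 72]… (length divides ord_151(122)).
Cycle lengths of π_122 on ℤ/151ℤ: [50, 50, 50, 1]; 4 cycles in total.
Σ(ℓ_i−1) = 151−4 = 147; sign = (−1)^147 = -1.

-1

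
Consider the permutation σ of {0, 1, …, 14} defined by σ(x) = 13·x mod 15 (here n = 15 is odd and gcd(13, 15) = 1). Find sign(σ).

Orbit of 13 under x↦13x: [13, 4, 7, 1]… (length divides ord_15(13)).
Cycle lengths of π_13 on ℤ/15ℤ: [4, 4, 4, 1, 1, 1]; 6 cycles in total.
Σ(ℓ_i−1) = 15−6 = 9; sign = (−1)^9 = -1.
Zolotarev: (13|15) = -1, matching the cycle-count sign.

-1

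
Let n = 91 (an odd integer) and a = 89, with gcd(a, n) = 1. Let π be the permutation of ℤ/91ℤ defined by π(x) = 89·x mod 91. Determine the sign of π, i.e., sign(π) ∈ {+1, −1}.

Trace 1: π^k(1) = [1, 89, 4, 83, 16, 59, 64] for k=0..6.
Cycle lengths of π_89 on ℤ/91ℤ: [12, 12, 12, 12, 12, 12, 12, 6, 1]; 9 cycles in total.
91 − 9 = 82 transpositions; sign(π) = (−1)^82 = +1.
Check: (89/91) = +1 by Zolotarev.

+1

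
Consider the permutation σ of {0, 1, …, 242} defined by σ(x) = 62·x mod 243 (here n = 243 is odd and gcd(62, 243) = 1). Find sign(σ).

Start at x=235: 235 → 233 → 109 → 197 → 64 → 80 → 100 → … (one orbit).
Cycle lengths of π_62 on ℤ/243ℤ: [54, 54, 54, 18, 18, 18, 6, 6, 6, 2, 2, 2, 2, 1]; 14 cycles in total.
n − c = 243 − 14 = 229; sign = (−1)^229 = -1.
(62|243)_J = -1 (Zolotarev's lemma cross-check).

-1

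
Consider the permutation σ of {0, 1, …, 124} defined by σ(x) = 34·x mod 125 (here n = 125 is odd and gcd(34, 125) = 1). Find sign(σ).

+1

Orbit of 104 under x↦34x: [104, 36, 99, 116, 69, 96, 14]… (length divides ord_125(34)).
Cycle type of π: 50×2 + 10×2 + 2×2 + 1; total 7 cycles.
n − c = 125 − 7 = 118; sign = (−1)^118 = +1.
The Jacobi symbol (34|125) = +1 (Zolotarev) agrees.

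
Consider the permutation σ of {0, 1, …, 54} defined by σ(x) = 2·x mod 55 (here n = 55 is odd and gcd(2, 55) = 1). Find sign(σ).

+1

Start at x=32: 32 → 9 → 18 → 36 → 17 → 34 → 13 → … (one orbit).
The orbit structure of x ↦ 2x mod 55: 5 orbits of sizes [20, 20, 10, 4, 1].
n − c = 55 − 5 = 50; sign = (−1)^50 = +1.
Zolotarev: (2|55) = +1, matching the cycle-count sign.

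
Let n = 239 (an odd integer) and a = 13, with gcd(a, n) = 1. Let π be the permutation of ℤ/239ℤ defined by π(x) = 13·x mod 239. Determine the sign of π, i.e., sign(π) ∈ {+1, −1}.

-1

Orbit of 17 under x↦13x: [17, 221, 5, 65, 128, 230, 122]… (length divides ord_239(13)).
The orbit structure of x ↦ 13x mod 239: 2 orbits of sizes [238, 1].
sign(π) = (−1)^{n − #cycles} = (−1)^{239−2} = (−1)^237 = -1.
The Jacobi symbol (13|239) = -1 (Zolotarev) agrees.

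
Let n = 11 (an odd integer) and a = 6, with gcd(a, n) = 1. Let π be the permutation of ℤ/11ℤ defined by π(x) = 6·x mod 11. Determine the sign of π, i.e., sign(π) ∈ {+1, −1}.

Start at x=3: 3 → 7 → 9 → 10 → 5 → 8 → 4 → … (one orbit).
π_6 has 2 disjoint cycles with lengths [10, 1] on {0,…,10}.
2 cycles on 11: each ℓ→(−1)^(ℓ−1), product (−1)^9 = -1.
The Jacobi symbol (6|11) = -1 (Zolotarev) agrees.

-1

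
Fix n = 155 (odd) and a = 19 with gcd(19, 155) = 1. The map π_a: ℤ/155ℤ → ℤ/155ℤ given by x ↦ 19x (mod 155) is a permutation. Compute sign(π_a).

Trace 101: π^k(101) = [101, 59, 36, 64, 131, 9, 16] for k=0..6.
9 cycles of lengths [30, 30, 30, 30, 15, 15, 2, 2, 1].
9 cycles on 155: each ℓ→(−1)^(ℓ−1), product (−1)^146 = +1.
Zolotarev: (19|155) = +1, matching the cycle-count sign.

+1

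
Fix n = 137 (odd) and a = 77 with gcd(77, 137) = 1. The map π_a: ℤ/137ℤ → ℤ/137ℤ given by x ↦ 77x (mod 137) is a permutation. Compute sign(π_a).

Start at x=60: 60 → 99 → 88 → 63 → 56 → 65 → 73 → … (one orbit).
Decompose π into cycles: lengths [34, 34, 34, 34, 1] (5 cycles, including the fixed point 0).
With 5 cycles on 137 points, sign = (−1)^{137−5} = +1.
The Jacobi symbol (77|137) = +1 (Zolotarev) agrees.

+1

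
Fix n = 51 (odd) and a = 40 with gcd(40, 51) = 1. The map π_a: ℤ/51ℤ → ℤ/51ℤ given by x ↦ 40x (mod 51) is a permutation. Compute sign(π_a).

Start at x=37: 37 → 1 → 40 → 19 → 46 → 4 → 7 → … (one orbit).
6 cycles of lengths [16, 16, 16, 1, 1, 1].
With 6 cycles on 51 points, sign = (−1)^{51−6} = -1.

-1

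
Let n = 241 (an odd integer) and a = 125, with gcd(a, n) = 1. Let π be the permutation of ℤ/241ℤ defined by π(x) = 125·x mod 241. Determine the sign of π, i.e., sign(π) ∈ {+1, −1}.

Trace 61: π^k(61) = [61, 154, 211, 106, 236, 98, 200] for k=0..6.
Cycle lengths of π_125 on ℤ/241ℤ: [40, 40, 40, 40, 40, 40, 1]; 7 cycles in total.
n − c = 241 − 7 = 234; sign = (−1)^234 = +1.

+1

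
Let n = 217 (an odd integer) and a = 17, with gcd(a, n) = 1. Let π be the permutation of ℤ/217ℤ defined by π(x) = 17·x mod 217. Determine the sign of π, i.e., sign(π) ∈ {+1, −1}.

+1

Start at x=166: 166 → 1 → 17 → 72 → 139 → 193 → 26 → … (one orbit).
9 cycles of lengths [30, 30, 30, 30, 30, 30, 30, 6, 1].
With 9 cycles on 217 points, sign = (−1)^{217−9} = +1.
Check: (17/217) = +1 by Zolotarev.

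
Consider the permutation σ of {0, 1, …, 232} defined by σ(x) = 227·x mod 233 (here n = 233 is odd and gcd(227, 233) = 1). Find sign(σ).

-1

Start at x=72: 72 → 34 → 29 → 59 → 112 → 27 → 71 → … (one orbit).
Cycle lengths of π_227 on ℤ/233ℤ: [232, 1]; 2 cycles in total.
233 − 2 = 231 transpositions; sign(π) = (−1)^231 = -1.
(227|233)_J = -1 (Zolotarev's lemma cross-check).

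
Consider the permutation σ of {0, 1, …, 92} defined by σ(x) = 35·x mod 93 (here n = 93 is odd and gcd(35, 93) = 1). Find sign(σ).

Orbit of 64 under x↦35x: [64, 8, 1, 35, 16, 2, 70]… (length divides ord_93(35)).
14 cycles of lengths [10, 10, 10, 10, 10, 10, 5, 5, 5, 5, 5, 5, 2, 1].
n − c = 93 − 14 = 79; sign = (−1)^79 = -1.
Check: (35/93) = -1 by Zolotarev.

-1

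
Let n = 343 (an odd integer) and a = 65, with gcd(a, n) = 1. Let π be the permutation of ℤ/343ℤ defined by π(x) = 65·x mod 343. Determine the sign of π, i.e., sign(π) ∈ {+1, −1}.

Orbit of 305 under x↦65x: [305, 274, 317, 25, 253, 324, 137]… (length divides ord_343(65)).
The orbit structure of x ↦ 65x mod 343: 7 orbits of sizes [147, 147, 21, 21, 3, 3, 1].
7 cycles on 343: each ℓ→(−1)^(ℓ−1), product (−1)^336 = +1.
The Jacobi symbol (65|343) = +1 (Zolotarev) agrees.

+1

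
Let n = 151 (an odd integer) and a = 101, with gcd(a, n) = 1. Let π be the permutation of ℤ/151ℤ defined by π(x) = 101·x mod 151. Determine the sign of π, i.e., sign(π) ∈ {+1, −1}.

-1

Start at x=142: 142 → 148 → 150 → 50 → 67 → 123 → 41 → … (one orbit).
Cycle type of π: 50×3 + 1; total 4 cycles.
151 − 4 = 147 transpositions; sign(π) = (−1)^147 = -1.
Zolotarev: (101|151) = -1, matching the cycle-count sign.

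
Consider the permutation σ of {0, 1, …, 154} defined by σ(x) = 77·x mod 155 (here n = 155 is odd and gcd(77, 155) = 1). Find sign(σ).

+1

Orbit of 153 under x↦77x: [153, 1, 77, 39, 58, 126, 92]… (length divides ord_155(77)).
Decompose π into cycles: lengths [20, 20, 20, 20, 20, 20, 10, 10, 10, 4, 1] (11 cycles, including the fixed point 0).
Σ(ℓ_i−1) = 155−11 = 144; sign = (−1)^144 = +1.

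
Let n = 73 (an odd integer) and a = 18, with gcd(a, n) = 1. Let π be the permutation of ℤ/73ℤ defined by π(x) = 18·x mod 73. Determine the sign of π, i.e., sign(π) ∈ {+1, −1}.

Trace 71: π^k(71) = [71, 37, 9, 16, 69, 1, 18] for k=0..6.
5 cycles of lengths [18, 18, 18, 18, 1].
sign(π) = (−1)^{n − #cycles} = (−1)^{73−5} = (−1)^68 = +1.
(18|73)_J = +1 (Zolotarev's lemma cross-check).

+1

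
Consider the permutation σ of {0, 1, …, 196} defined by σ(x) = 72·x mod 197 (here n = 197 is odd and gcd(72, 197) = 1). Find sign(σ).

-1

Orbit of 16 under x↦72x: [16, 167, 7, 110, 40, 122, 116]… (length divides ord_197(72)).
Cycle type of π: 196 + 1; total 2 cycles.
n − c = 197 − 2 = 195; sign = (−1)^195 = -1.
Via Zolotarev, sign(π_{72}) = (72|197) = -1.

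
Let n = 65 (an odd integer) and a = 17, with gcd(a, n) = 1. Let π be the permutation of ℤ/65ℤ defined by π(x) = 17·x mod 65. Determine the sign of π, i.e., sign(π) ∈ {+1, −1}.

-1

Trace 17: π^k(17) = [17, 29, 38, 61, 62, 14, 43] for k=0..6.
Decompose π into cycles: lengths [12, 12, 12, 12, 6, 6, 4, 1] (8 cycles, including the fixed point 0).
n − c = 65 − 8 = 57; sign = (−1)^57 = -1.
(17|65)_J = -1 (Zolotarev's lemma cross-check).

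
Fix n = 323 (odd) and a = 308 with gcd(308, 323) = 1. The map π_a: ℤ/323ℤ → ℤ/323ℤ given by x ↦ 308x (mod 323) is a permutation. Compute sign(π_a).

+1

Orbit of 220 under x↦308x: [220, 253, 81, 77, 137, 206, 140]… (length divides ord_323(308)).
9 cycles of lengths [72, 72, 72, 72, 9, 9, 8, 8, 1].
sign(π) = (−1)^{n − #cycles} = (−1)^{323−9} = (−1)^314 = +1.
Via Zolotarev, sign(π_{308}) = (308|323) = +1.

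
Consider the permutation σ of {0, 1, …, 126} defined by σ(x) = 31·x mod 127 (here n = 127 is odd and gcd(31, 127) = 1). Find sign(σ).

Orbit of 117 under x↦31x: [117, 71, 42, 32, 103, 18, 50]… (length divides ord_127(31)).
3 cycles of lengths [63, 63, 1].
n − c = 127 − 3 = 124; sign = (−1)^124 = +1.

+1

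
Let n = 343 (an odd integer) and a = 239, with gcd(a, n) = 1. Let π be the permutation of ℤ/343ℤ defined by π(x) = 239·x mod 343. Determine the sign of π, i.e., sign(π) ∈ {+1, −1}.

+1

Start at x=176: 176 → 218 → 309 → 106 → 295 → 190 → 134 → … (one orbit).
Cycle type of π: 49×6 + 7×6 + 1×7; total 19 cycles.
With 19 cycles on 343 points, sign = (−1)^{343−19} = +1.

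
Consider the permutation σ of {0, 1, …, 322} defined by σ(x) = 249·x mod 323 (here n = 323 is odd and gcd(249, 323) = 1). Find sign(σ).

+1

Trace 269: π^k(269) = [269, 120, 164, 138, 124, 191, 78] for k=0..6.
Cycle type of π: 144×2 + 18 + 16 + 1; total 5 cycles.
With 5 cycles on 323 points, sign = (−1)^{323−5} = +1.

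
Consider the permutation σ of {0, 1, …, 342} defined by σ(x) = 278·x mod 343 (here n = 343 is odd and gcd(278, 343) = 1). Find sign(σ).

Trace 46: π^k(46) = [46, 97, 212, 283, 127, 320, 123] for k=0..6.
Decompose π into cycles: lengths [294, 42, 6, 1] (4 cycles, including the fixed point 0).
4 cycles on 343: each ℓ→(−1)^(ℓ−1), product (−1)^339 = -1.
(278|343)_J = -1 (Zolotarev's lemma cross-check).

-1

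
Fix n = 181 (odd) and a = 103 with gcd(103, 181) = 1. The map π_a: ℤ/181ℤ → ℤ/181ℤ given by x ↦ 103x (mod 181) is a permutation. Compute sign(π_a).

Trace 107: π^k(107) = [107, 161, 112, 133, 124, 102, 8] for k=0..6.
Cycle type of π: 180 + 1; total 2 cycles.
2 cycles on 181: each ℓ→(−1)^(ℓ−1), product (−1)^179 = -1.
Check: (103/181) = -1 by Zolotarev.

-1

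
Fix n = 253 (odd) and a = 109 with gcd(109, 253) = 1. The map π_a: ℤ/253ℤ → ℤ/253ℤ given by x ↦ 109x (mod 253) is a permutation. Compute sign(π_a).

+1

Start at x=232: 232 → 241 → 210 → 120 → 177 → 65 → 1 → … (one orbit).
Cycle lengths of π_109 on ℤ/253ℤ: [22, 22, 22, 22, 22, 22, 22, 22, 22, 22, 22, 2, 2, 2, 2, 2, 1]; 17 cycles in total.
17 cycles on 253: each ℓ→(−1)^(ℓ−1), product (−1)^236 = +1.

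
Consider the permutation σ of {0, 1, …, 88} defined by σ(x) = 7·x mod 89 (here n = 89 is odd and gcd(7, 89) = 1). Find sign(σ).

Start at x=75: 75 → 80 → 26 → 4 → 28 → 18 → 37 → … (one orbit).
Decompose π into cycles: lengths [88, 1] (2 cycles, including the fixed point 0).
n − c = 89 − 2 = 87; sign = (−1)^87 = -1.

-1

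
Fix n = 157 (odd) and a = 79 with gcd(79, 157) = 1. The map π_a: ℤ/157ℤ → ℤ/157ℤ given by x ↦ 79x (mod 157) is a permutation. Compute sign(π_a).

-1

Start at x=45: 45 → 101 → 129 → 143 → 150 → 75 → 116 → … (one orbit).
Cycle lengths of π_79 on ℤ/157ℤ: [52, 52, 52, 1]; 4 cycles in total.
With 4 cycles on 157 points, sign = (−1)^{157−4} = -1.
Via Zolotarev, sign(π_{79}) = (79|157) = -1.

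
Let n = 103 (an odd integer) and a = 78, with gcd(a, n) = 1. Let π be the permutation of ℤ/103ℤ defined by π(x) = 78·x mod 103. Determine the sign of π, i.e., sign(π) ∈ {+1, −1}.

Trace 82: π^k(82) = [82, 10, 59, 70, 1, 78, 7] for k=0..6.
π_78 has 2 disjoint cycles with lengths [102, 1] on {0,…,102}.
sign(π) = (−1)^{n − #cycles} = (−1)^{103−2} = (−1)^101 = -1.

-1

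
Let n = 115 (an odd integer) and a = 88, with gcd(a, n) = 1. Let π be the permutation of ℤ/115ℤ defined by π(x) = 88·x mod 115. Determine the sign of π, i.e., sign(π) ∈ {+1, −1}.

Orbit of 67 under x↦88x: [67, 31, 83, 59, 17, 1, 88]… (length divides ord_115(88)).
Cycle lengths of π_88 on ℤ/115ℤ: [44, 44, 22, 4, 1]; 5 cycles in total.
5 cycles on 115: each ℓ→(−1)^(ℓ−1), product (−1)^110 = +1.

+1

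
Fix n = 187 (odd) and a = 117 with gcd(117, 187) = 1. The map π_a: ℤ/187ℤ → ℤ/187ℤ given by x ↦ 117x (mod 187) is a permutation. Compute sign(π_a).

Trace 8: π^k(8) = [8, 1, 117, 38, 145, 135, 87] for k=0..6.
Cycle type of π: 40×4 + 10 + 8×2 + 1; total 8 cycles.
With 8 cycles on 187 points, sign = (−1)^{187−8} = -1.

-1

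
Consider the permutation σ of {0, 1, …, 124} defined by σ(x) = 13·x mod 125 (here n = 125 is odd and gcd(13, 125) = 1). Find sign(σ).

-1

Orbit of 93 under x↦13x: [93, 84, 92, 71, 48, 124, 112]… (length divides ord_125(13)).
The orbit structure of x ↦ 13x mod 125: 4 orbits of sizes [100, 20, 4, 1].
sign(π) = (−1)^{n − #cycles} = (−1)^{125−4} = (−1)^121 = -1.
The Jacobi symbol (13|125) = -1 (Zolotarev) agrees.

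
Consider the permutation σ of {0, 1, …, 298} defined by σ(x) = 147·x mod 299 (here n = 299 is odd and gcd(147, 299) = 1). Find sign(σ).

+1

Start at x=243: 243 → 140 → 248 → 277 → 55 → 12 → 269 → … (one orbit).
Cycle type of π: 66×4 + 11×2 + 6×2 + 1; total 9 cycles.
9 cycles on 299: each ℓ→(−1)^(ℓ−1), product (−1)^290 = +1.
Via Zolotarev, sign(π_{147}) = (147|299) = +1.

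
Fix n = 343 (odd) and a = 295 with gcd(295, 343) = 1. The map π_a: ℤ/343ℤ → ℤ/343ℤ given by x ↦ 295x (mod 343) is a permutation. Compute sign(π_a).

+1

Trace 295: π^k(295) = [295, 246, 197, 148, 99, 50, 1] for k=0..6.
Decompose π into cycles: lengths [7, 7, 7, 7, 7, 7, 7, 7, 7, 7, 7, 7, 7, 7, 7, 7, 7, 7, 7, 7, 7, 7, 7, 7, 7, 7, 7, 7, 7, 7, 7, 7, 7, 7, 7, 7, 7, 7, 7, 7, 7, 7, 1, 1, 1, 1, 1, 1, 1, 1, 1, 1, 1, 1, 1, 1, 1, 1, 1, 1, 1, 1, 1, 1, 1, 1, 1, 1, 1, 1, 1, 1, 1, 1, 1, 1, 1, 1, 1, 1, 1, 1, 1, 1, 1, 1, 1, 1, 1, 1, 1] (91 cycles, including the fixed point 0).
n − c = 343 − 91 = 252; sign = (−1)^252 = +1.
Via Zolotarev, sign(π_{295}) = (295|343) = +1.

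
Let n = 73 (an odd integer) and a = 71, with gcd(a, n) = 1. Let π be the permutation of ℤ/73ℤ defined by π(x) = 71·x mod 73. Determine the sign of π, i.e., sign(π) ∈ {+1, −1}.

+1

Orbit of 55 under x↦71x: [55, 36, 1, 71, 4, 65, 16]… (length divides ord_73(71)).
The orbit structure of x ↦ 71x mod 73: 5 orbits of sizes [18, 18, 18, 18, 1].
n − c = 73 − 5 = 68; sign = (−1)^68 = +1.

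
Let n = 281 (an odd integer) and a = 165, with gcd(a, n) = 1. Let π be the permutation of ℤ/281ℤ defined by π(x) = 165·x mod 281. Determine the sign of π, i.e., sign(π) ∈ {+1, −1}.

Orbit of 165 under x↦165x: [165, 249, 59, 181, 79, 109, 1]… (length divides ord_281(165)).
Decompose π into cycles: lengths [7, 7, 7, 7, 7, 7, 7, 7, 7, 7, 7, 7, 7, 7, 7, 7, 7, 7, 7, 7, 7, 7, 7, 7, 7, 7, 7, 7, 7, 7, 7, 7, 7, 7, 7, 7, 7, 7, 7, 7, 1] (41 cycles, including the fixed point 0).
n − c = 281 − 41 = 240; sign = (−1)^240 = +1.

+1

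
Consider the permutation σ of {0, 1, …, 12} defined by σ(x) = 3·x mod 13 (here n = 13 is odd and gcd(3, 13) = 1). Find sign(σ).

Start at x=3: 3 → 9 → 1 → 3 (one orbit).
Cycle lengths of π_3 on ℤ/13ℤ: [3, 3, 3, 3, 1]; 5 cycles in total.
5 cycles on 13: each ℓ→(−1)^(ℓ−1), product (−1)^8 = +1.
Zolotarev: (3|13) = +1, matching the cycle-count sign.

+1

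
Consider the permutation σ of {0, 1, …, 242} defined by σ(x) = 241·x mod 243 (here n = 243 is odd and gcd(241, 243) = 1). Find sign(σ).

Trace 220: π^k(220) = [220, 46, 151, 184, 118, 7, 229] for k=0..6.
11 cycles of lengths [81, 81, 27, 27, 9, 9, 3, 3, 1, 1, 1].
With 11 cycles on 243 points, sign = (−1)^{243−11} = +1.
The Jacobi symbol (241|243) = +1 (Zolotarev) agrees.

+1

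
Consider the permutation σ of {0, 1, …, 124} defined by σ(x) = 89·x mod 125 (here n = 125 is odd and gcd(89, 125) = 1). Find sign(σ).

+1

Trace 6: π^k(6) = [6, 34, 26, 64, 71, 69, 16] for k=0..6.
Cycle lengths of π_89 on ℤ/125ℤ: [50, 50, 10, 10, 2, 2, 1]; 7 cycles in total.
n − c = 125 − 7 = 118; sign = (−1)^118 = +1.
The Jacobi symbol (89|125) = +1 (Zolotarev) agrees.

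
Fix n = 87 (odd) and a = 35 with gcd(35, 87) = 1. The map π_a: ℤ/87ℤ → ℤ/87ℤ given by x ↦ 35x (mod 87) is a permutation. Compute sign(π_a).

Trace 86: π^k(86) = [86, 52, 80, 16, 38, 25, 5] for k=0..6.
Cycle type of π: 14×6 + 2 + 1; total 8 cycles.
8 cycles on 87: each ℓ→(−1)^(ℓ−1), product (−1)^79 = -1.

-1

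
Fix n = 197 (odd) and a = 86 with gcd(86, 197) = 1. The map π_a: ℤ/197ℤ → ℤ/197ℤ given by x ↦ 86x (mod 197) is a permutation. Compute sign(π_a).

-1

Start at x=50: 50 → 163 → 31 → 105 → 165 → 6 → 122 → … (one orbit).
π_86 has 2 disjoint cycles with lengths [196, 1] on {0,…,196}.
Σ(ℓ_i−1) = 197−2 = 195; sign = (−1)^195 = -1.
Via Zolotarev, sign(π_{86}) = (86|197) = -1.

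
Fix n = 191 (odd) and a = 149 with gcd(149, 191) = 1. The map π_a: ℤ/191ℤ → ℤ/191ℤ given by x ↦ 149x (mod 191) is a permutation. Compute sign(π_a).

Orbit of 46 under x↦149x: [46, 169, 160, 156, 133, 144, 64]… (length divides ord_191(149)).
The orbit structure of x ↦ 149x mod 191: 3 orbits of sizes [95, 95, 1].
191 − 3 = 188 transpositions; sign(π) = (−1)^188 = +1.
Check: (149/191) = +1 by Zolotarev.

+1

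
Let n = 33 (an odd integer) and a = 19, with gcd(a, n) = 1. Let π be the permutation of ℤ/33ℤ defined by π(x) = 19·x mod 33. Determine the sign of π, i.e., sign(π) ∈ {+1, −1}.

-1

Start at x=4: 4 → 10 → 25 → 13 → 16 → 7 → 1 → … (one orbit).
Cycle lengths of π_19 on ℤ/33ℤ: [10, 10, 10, 1, 1, 1]; 6 cycles in total.
sign(π) = (−1)^{n − #cycles} = (−1)^{33−6} = (−1)^27 = -1.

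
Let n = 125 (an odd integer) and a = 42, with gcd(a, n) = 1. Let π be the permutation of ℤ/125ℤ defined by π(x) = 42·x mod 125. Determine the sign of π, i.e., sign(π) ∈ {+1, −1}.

Trace 56: π^k(56) = [56, 102, 34, 53, 101, 117, 39] for k=0..6.
4 cycles of lengths [100, 20, 4, 1].
4 cycles on 125: each ℓ→(−1)^(ℓ−1), product (−1)^121 = -1.

-1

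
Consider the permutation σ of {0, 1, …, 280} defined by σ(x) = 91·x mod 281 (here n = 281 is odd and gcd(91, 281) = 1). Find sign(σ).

-1

Start at x=114: 114 → 258 → 155 → 55 → 228 → 235 → 29 → … (one orbit).
The orbit structure of x ↦ 91x mod 281: 2 orbits of sizes [280, 1].
281 − 2 = 279 transpositions; sign(π) = (−1)^279 = -1.
Check: (91/281) = -1 by Zolotarev.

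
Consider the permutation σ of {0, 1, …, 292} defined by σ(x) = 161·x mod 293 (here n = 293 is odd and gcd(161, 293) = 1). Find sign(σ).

Orbit of 60 under x↦161x: [60, 284, 16, 232, 141, 140, 272]… (length divides ord_293(161)).
The orbit structure of x ↦ 161x mod 293: 5 orbits of sizes [73, 73, 73, 73, 1].
sign(π) = (−1)^{n − #cycles} = (−1)^{293−5} = (−1)^288 = +1.

+1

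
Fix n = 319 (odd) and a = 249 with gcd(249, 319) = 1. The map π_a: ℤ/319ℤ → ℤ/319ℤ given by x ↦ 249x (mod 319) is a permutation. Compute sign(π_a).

+1

Start at x=291: 291 → 46 → 289 → 186 → 59 → 17 → 86 → … (one orbit).
The orbit structure of x ↦ 249x mod 319: 23 orbits of sizes [20, 20, 20, 20, 20, 20, 20, 20, 20, 20, 20, 20, 20, 20, 10, 4, 4, 4, 4, 4, 4, 4, 1].
Σ(ℓ_i−1) = 319−23 = 296; sign = (−1)^296 = +1.
Check: (249/319) = +1 by Zolotarev.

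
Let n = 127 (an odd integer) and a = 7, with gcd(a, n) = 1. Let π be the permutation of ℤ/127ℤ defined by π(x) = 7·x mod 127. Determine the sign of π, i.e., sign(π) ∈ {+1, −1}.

Orbit of 62 under x↦7x: [62, 53, 117, 57, 18, 126, 120]… (length divides ord_127(7)).
π_7 has 2 disjoint cycles with lengths [126, 1] on {0,…,126}.
sign(π) = (−1)^{n − #cycles} = (−1)^{127−2} = (−1)^125 = -1.

-1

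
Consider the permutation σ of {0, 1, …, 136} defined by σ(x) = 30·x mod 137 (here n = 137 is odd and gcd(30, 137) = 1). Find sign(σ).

+1

Orbit of 77 under x↦30x: [77, 118, 115, 25, 65, 32, 1]… (length divides ord_137(30)).
3 cycles of lengths [68, 68, 1].
3 cycles on 137: each ℓ→(−1)^(ℓ−1), product (−1)^134 = +1.
Via Zolotarev, sign(π_{30}) = (30|137) = +1.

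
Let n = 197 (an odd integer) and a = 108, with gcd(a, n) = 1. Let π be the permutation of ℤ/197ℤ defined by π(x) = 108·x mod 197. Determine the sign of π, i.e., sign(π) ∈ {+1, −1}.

Trace 141: π^k(141) = [141, 59, 68, 55, 30, 88, 48] for k=0..6.
The orbit structure of x ↦ 108x mod 197: 2 orbits of sizes [196, 1].
2 cycles on 197: each ℓ→(−1)^(ℓ−1), product (−1)^195 = -1.

-1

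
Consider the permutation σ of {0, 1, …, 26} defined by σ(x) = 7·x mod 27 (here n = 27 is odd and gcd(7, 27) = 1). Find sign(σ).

+1

Trace 22: π^k(22) = [22, 19, 25, 13, 10, 16, 4] for k=0..6.
Cycle lengths of π_7 on ℤ/27ℤ: [9, 9, 3, 3, 1, 1, 1]; 7 cycles in total.
sign(π) = (−1)^{n − #cycles} = (−1)^{27−7} = (−1)^20 = +1.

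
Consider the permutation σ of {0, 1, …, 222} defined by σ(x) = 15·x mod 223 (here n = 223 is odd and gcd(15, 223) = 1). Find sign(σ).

+1

Start at x=16: 16 → 17 → 32 → 34 → 64 → 68 → 128 → … (one orbit).
Decompose π into cycles: lengths [37, 37, 37, 37, 37, 37, 1] (7 cycles, including the fixed point 0).
n − c = 223 − 7 = 216; sign = (−1)^216 = +1.
(15|223)_J = +1 (Zolotarev's lemma cross-check).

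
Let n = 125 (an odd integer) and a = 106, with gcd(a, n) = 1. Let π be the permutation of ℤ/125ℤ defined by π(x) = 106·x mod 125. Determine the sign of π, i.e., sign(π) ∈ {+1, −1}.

+1

Orbit of 21 under x↦106x: [21, 101, 81, 86, 116, 46, 1]… (length divides ord_125(106)).
Cycle type of π: 25×4 + 5×4 + 1×5; total 13 cycles.
n − c = 125 − 13 = 112; sign = (−1)^112 = +1.
Zolotarev: (106|125) = +1, matching the cycle-count sign.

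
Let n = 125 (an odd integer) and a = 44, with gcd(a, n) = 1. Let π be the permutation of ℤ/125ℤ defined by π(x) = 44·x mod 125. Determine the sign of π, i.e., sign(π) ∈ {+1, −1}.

+1

Start at x=84: 84 → 71 → 124 → 81 → 64 → 66 → 29 → … (one orbit).
Decompose π into cycles: lengths [50, 50, 10, 10, 2, 2, 1] (7 cycles, including the fixed point 0).
125 − 7 = 118 transpositions; sign(π) = (−1)^118 = +1.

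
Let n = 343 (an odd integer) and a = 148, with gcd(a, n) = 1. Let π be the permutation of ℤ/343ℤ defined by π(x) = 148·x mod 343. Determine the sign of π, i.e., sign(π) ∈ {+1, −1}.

Start at x=295: 295 → 99 → 246 → 50 → 197 → 1 → 148 → 295 (one orbit).
91 cycles of lengths [7, 7, 7, 7, 7, 7, 7, 7, 7, 7, 7, 7, 7, 7, 7, 7, 7, 7, 7, 7, 7, 7, 7, 7, 7, 7, 7, 7, 7, 7, 7, 7, 7, 7, 7, 7, 7, 7, 7, 7, 7, 7, 1, 1, 1, 1, 1, 1, 1, 1, 1, 1, 1, 1, 1, 1, 1, 1, 1, 1, 1, 1, 1, 1, 1, 1, 1, 1, 1, 1, 1, 1, 1, 1, 1, 1, 1, 1, 1, 1, 1, 1, 1, 1, 1, 1, 1, 1, 1, 1, 1].
91 cycles on 343: each ℓ→(−1)^(ℓ−1), product (−1)^252 = +1.
Check: (148/343) = +1 by Zolotarev.

+1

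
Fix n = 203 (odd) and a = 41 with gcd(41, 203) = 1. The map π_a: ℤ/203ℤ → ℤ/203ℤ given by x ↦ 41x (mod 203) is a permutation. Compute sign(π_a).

+1

Orbit of 41 under x↦41x: [41, 57, 104, 1]… (length divides ord_203(41)).
53 cycles of lengths [4, 4, 4, 4, 4, 4, 4, 4, 4, 4, 4, 4, 4, 4, 4, 4, 4, 4, 4, 4, 4, 4, 4, 4, 4, 4, 4, 4, 4, 4, 4, 4, 4, 4, 4, 4, 4, 4, 4, 4, 4, 4, 4, 4, 4, 4, 4, 4, 4, 2, 2, 2, 1].
203 − 53 = 150 transpositions; sign(π) = (−1)^150 = +1.
Check: (41/203) = +1 by Zolotarev.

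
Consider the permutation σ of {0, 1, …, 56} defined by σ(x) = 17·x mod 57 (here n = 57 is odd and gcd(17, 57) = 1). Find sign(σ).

Start at x=43: 43 → 47 → 1 → 17 → 4 → 11 → 16 → … (one orbit).
Decompose π into cycles: lengths [18, 18, 9, 9, 2, 1] (6 cycles, including the fixed point 0).
6 cycles on 57: each ℓ→(−1)^(ℓ−1), product (−1)^51 = -1.
(17|57)_J = -1 (Zolotarev's lemma cross-check).

-1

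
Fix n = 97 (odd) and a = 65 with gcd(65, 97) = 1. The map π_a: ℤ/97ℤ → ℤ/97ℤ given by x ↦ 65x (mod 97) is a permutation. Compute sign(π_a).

+1

Orbit of 64 under x↦65x: [64, 86, 61, 85, 93, 31, 75]… (length divides ord_97(65)).
Decompose π into cycles: lengths [48, 48, 1] (3 cycles, including the fixed point 0).
With 3 cycles on 97 points, sign = (−1)^{97−3} = +1.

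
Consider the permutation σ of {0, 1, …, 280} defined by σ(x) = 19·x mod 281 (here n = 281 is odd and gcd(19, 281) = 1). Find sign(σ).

-1

Start at x=214: 214 → 132 → 260 → 163 → 6 → 114 → 199 → … (one orbit).
Cycle type of π: 280 + 1; total 2 cycles.
n − c = 281 − 2 = 279; sign = (−1)^279 = -1.
(19|281)_J = -1 (Zolotarev's lemma cross-check).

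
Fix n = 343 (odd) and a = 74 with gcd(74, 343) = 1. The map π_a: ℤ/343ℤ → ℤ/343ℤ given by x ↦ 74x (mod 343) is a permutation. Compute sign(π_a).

+1

Trace 65: π^k(65) = [65, 8, 249, 247, 99, 123, 184] for k=0..6.
The orbit structure of x ↦ 74x mod 343: 7 orbits of sizes [147, 147, 21, 21, 3, 3, 1].
343 − 7 = 336 transpositions; sign(π) = (−1)^336 = +1.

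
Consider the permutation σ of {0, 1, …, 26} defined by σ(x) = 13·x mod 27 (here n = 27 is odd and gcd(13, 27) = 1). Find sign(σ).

Trace 4: π^k(4) = [4, 25, 1, 13, 7, 10, 22] for k=0..6.
Cycle type of π: 9×2 + 3×2 + 1×3; total 7 cycles.
With 7 cycles on 27 points, sign = (−1)^{27−7} = +1.
(13|27)_J = +1 (Zolotarev's lemma cross-check).

+1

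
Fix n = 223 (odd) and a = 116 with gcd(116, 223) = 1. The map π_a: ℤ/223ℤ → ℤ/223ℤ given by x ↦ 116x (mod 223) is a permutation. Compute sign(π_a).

Start at x=171: 171 → 212 → 62 → 56 → 29 → 19 → 197 → … (one orbit).
Cycle lengths of π_116 on ℤ/223ℤ: [111, 111, 1]; 3 cycles in total.
3 cycles on 223: each ℓ→(−1)^(ℓ−1), product (−1)^220 = +1.
(116|223)_J = +1 (Zolotarev's lemma cross-check).

+1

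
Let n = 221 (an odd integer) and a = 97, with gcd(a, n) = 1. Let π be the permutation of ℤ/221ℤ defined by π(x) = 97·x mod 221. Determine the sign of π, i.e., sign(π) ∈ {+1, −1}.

Trace 49: π^k(49) = [49, 112, 35, 80, 25, 215, 81] for k=0..6.
The orbit structure of x ↦ 97x mod 221: 7 orbits of sizes [48, 48, 48, 48, 16, 12, 1].
Σ(ℓ_i−1) = 221−7 = 214; sign = (−1)^214 = +1.
Via Zolotarev, sign(π_{97}) = (97|221) = +1.

+1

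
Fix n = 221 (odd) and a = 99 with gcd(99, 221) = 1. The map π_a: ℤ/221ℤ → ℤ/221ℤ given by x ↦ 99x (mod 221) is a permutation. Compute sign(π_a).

Orbit of 190 under x↦99x: [190, 25, 44, 157, 73, 155, 96]… (length divides ord_221(99)).
Cycle lengths of π_99 on ℤ/221ℤ: [16, 16, 16, 16, 16, 16, 16, 16, 16, 16, 16, 16, 16, 4, 4, 4, 1]; 17 cycles in total.
221 − 17 = 204 transpositions; sign(π) = (−1)^204 = +1.
The Jacobi symbol (99|221) = +1 (Zolotarev) agrees.

+1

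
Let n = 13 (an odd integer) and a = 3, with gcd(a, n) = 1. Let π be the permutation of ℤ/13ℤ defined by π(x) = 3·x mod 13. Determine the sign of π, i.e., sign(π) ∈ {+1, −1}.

+1

Trace 9: π^k(9) = [9, 1, 3] for k=0..2.
Cycle type of π: 3×4 + 1; total 5 cycles.
n − c = 13 − 5 = 8; sign = (−1)^8 = +1.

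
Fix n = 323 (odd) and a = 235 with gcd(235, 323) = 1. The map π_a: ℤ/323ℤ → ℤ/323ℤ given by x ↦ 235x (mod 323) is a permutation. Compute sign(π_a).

-1

Orbit of 11 under x↦235x: [11, 1, 235, 315, 58, 64, 182]… (length divides ord_323(235)).
Cycle lengths of π_235 on ℤ/323ℤ: [48, 48, 48, 48, 48, 48, 16, 3, 3, 3, 3, 3, 3, 1]; 14 cycles in total.
With 14 cycles on 323 points, sign = (−1)^{323−14} = -1.
(235|323)_J = -1 (Zolotarev's lemma cross-check).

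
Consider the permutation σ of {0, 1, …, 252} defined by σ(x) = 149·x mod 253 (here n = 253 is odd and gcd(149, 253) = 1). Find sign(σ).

+1

Trace 90: π^k(90) = [90, 1, 149, 190, 227, 174, 120] for k=0..6.
Decompose π into cycles: lengths [110, 110, 22, 10, 1] (5 cycles, including the fixed point 0).
n − c = 253 − 5 = 248; sign = (−1)^248 = +1.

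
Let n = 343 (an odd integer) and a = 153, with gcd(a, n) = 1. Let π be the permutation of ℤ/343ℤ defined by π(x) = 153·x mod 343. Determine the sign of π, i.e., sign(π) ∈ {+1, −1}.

Trace 274: π^k(274) = [274, 76, 309, 286, 197, 300, 281] for k=0..6.
π_153 has 10 disjoint cycles with lengths [98, 98, 98, 14, 14, 14, 2, 2, 2, 1] on {0,…,342}.
Σ(ℓ_i−1) = 343−10 = 333; sign = (−1)^333 = -1.

-1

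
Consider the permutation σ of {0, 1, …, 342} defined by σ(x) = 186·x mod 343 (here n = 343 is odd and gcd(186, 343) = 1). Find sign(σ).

Trace 148: π^k(148) = [148, 88, 247, 323, 53, 254, 253] for k=0..6.
7 cycles of lengths [147, 147, 21, 21, 3, 3, 1].
n − c = 343 − 7 = 336; sign = (−1)^336 = +1.

+1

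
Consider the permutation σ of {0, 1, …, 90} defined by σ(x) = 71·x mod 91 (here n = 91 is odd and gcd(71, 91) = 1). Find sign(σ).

Start at x=50: 50 → 1 → 71 → 36 → 8 → 22 → 15 → … (one orbit).
π_71 has 14 disjoint cycles with lengths [12, 12, 12, 12, 12, 12, 12, 1, 1, 1, 1, 1, 1, 1] on {0,…,90}.
91 − 14 = 77 transpositions; sign(π) = (−1)^77 = -1.
(71|91)_J = -1 (Zolotarev's lemma cross-check).

-1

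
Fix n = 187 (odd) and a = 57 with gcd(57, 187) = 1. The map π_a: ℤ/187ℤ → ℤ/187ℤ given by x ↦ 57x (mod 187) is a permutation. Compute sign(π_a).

+1

Orbit of 89 under x↦57x: [89, 24, 59, 184, 16, 164, 185]… (length divides ord_187(57)).
The orbit structure of x ↦ 57x mod 187: 5 orbits of sizes [80, 80, 16, 10, 1].
187 − 5 = 182 transpositions; sign(π) = (−1)^182 = +1.
Zolotarev: (57|187) = +1, matching the cycle-count sign.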